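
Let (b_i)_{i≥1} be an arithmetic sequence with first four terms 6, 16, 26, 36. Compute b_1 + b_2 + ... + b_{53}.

14098

Common difference d = 10.
b_i = 6 + (i - 1)·10.
b_{53} = 526; S = 53·(6 + 526)/2 = 14098.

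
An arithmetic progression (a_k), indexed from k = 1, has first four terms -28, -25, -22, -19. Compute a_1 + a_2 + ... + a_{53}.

2650

Common difference d = 3.
a_k = -28 + (k - 1)·3.
a_{53} = 128; S = 53·(-28 + 128)/2 = 2650.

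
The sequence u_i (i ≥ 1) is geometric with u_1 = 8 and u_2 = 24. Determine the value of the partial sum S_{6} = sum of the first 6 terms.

Common ratio r = 3.
u_i = 8·3^(i-1).
S = 8·(3^6 - 1)/(3 - 1) = 8·(729 - 1)/(2) = 2912.

2912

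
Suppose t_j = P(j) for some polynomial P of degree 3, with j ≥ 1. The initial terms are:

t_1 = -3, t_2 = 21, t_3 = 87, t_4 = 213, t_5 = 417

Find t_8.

1st diffs: 24, 66, 126, 204.
2nd diffs: 42, 60, 78.
3rd diffs: 18, 18 (constant).
Newton forward-difference form: t_j = -3 + 24·C(j-1,1) + 42·C(j-1,2) + 18·C(j-1,3).
At j = 8: j-1 = 7, so t_8 = -3 + 168 + 882 + 630 = 1677.

1677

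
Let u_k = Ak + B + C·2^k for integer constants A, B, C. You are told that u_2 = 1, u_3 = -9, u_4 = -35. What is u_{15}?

At k = 2, 3, 4: 2A + B + 4C = 1; 3A + B + 8C = -9; 4A + B + 16C = -35.
Subtracting the first from the second: A + 4C = -10.
Subtracting the second from the third: A + 8C = -26.
Solving: C = -4, A = 6, then B = 5.
Therefore u_{15} = 90 + 5 + (-4)·32768 = -130977.

-130977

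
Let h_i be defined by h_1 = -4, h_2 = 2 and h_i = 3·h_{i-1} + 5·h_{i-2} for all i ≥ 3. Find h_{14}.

h_3 = -14  h_4 = -32  h_5 = -166  …  h_{11} = -863294  h_{12} = -3619322  h_{13} = -15174436  h_{14} = -63619918.

-63619918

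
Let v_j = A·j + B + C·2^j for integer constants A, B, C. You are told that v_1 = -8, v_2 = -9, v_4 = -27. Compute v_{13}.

Write the equations: A + B + 2C = -8; 2A + B + 4C = -9; 4A + B + 16C = -27.
Subtracting the first from the second: A + 2C = -1.
Subtracting the second from the third: 2A + 12C = -18.
Solving: C = -2, A = 3, then B = -7.
Therefore v_{13} = 39 + (-7) + (-2)·8192 = -16352.

-16352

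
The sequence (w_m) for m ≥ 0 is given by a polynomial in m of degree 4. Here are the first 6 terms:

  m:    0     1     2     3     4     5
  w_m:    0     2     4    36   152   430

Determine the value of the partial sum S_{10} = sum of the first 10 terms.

12438

1st diffs: 2, 2, 32, 116, 278.
2nd diffs: 0, 30, 84, 162.
3rd diffs: 30, 54, 78.
4th diffs: 24, 24 (constant).
Newton forward-difference form: w_m = 2·C(m,1) + 30·C(m,3) + 24·C(m,4).
Continuing: 972, 1904, 3376, 5562.
Summing m = 0..9 (10 terms) gives 12438.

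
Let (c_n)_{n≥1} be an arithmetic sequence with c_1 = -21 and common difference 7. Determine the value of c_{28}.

c_n = -21 + (n - 1)·7.
c_{28} = -21 + 27·7 = 168.

168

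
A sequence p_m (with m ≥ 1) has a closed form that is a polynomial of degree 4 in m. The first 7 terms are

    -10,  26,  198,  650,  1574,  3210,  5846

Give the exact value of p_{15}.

113334

1st diffs: 36, 172, 452, 924, 1636, 2636.
2nd diffs: 136, 280, 472, 712, 1000.
3rd diffs: 144, 192, 240, 288.
4th diffs: 48, 48, 48 (constant).
Newton forward-difference form: p_m = -10 + 36·C(m-1,1) + 136·C(m-1,2) + 144·C(m-1,3) + 48·C(m-1,4).
At m = 15: m-1 = 14, so p_{15} = -10 + 504 + 12376 + 52416 + 48048 = 113334.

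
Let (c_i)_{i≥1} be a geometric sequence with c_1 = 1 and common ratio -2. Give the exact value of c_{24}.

c_i = 1·(-2)^(i-1).
c_{24} = 1·(-2)^23 = -8388608.

-8388608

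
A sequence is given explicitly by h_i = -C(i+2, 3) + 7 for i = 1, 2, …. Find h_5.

C(7, 3) = 35, so h_5 = -28.

-28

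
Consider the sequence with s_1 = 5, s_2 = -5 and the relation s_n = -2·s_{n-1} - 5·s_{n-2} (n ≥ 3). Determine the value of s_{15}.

-382215

Applying the relation repeatedly:
s_3 = -15;  s_4 = 55;  s_5 = -35;  …;  s_{12} = -32345;  s_{13} = 58765;  s_{14} = 44195;  s_{15} = -382215.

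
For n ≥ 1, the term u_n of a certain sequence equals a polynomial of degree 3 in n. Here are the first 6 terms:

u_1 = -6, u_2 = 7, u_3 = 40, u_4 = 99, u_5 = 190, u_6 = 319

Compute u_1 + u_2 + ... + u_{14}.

1st diffs: 13, 33, 59, 91, 129.
2nd diffs: 20, 26, 32, 38.
3rd diffs: 6, 6, 6 (constant).
So u_n = n^3 + 4n^2 - 6n - 5.
Continuing: …, 492, 715, 994, 1335, …, u_{14} = 3439.
Summing n = 1..14 (14 terms) gives 14385.

14385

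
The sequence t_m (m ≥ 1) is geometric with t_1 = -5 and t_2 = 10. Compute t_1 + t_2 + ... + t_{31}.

Common ratio r = -2.
t_m = (-5)·(-2)^(m-1).
S = (-5)·((-2)^31 - 1)/(-2 - 1) = (-5)·(-2147483648 - 1)/(-3) = -3579139415.

-3579139415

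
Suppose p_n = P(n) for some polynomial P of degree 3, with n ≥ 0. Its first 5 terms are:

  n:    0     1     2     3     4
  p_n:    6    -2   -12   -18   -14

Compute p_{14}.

1896

1st diffs: -8, -10, -6, 4.
2nd diffs: -2, 4, 10.
3rd diffs: 6, 6 (constant).
Newton forward-difference form: p_n = 6 + (-8)·C(n,1) + (-2)·C(n,2) + 6·C(n,3).
At n = 14: n = 14, so p_{14} = 6 - 112 - 182 + 2184 = 1896.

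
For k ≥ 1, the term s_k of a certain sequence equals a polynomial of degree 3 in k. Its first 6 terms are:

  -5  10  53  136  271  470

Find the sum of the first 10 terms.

1st diffs: 15, 43, 83, 135, 199.
2nd diffs: 28, 40, 52, 64.
3rd diffs: 12, 12, 12 (constant).
Newton forward-difference form: s_k = -5 + 15·C(k-1,1) + 28·C(k-1,2) + 12·C(k-1,3).
Continuing: 745, 1108, 1571, 2146.
Summing k = 1..10 (10 terms) gives 6505.

6505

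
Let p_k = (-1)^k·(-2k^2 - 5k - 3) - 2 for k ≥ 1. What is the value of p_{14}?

(-1)^14 = 1; -2k^2 - 5k - 3 at k=14 is -465; so p_{14} = -467.

-467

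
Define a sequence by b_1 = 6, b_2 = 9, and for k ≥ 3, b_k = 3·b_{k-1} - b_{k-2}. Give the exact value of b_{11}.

45381

Applying the relation repeatedly:
b_3 = 21  b_4 = 54  b_5 = 141  b_6 = 369  b_7 = 966  b_8 = 2529  b_9 = 6621  b_{10} = 17334  b_{11} = 45381.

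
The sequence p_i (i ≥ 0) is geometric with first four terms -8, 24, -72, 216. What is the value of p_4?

Common ratio r = -3.
p_i = (-8)·(-3)^(i-0).
p_4 = (-8)·(-3)^4 = -648.

-648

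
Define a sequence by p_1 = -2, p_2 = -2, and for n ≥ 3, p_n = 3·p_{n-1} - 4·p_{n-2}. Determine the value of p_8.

p_3 = 2, p_4 = 14, p_5 = 34, p_6 = 46, p_7 = 2, p_8 = -178.

-178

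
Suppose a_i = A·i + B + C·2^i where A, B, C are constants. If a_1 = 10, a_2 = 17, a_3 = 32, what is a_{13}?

32758

The three given values yield: A + B + 2C = 10; 2A + B + 4C = 17; 3A + B + 8C = 32.
Subtracting the first from the second: A + 2C = 7.
Subtracting the second from the third: A + 4C = 15.
Solving: C = 4, A = -1, then B = 3.
So a_i = -1·i + 3 + 4·2^i; at i=13 this is 32758.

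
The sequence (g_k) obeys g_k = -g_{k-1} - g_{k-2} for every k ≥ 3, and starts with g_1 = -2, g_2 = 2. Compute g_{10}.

Applying the relation repeatedly:
g_3 = 0, g_4 = -2, g_5 = 2, g_6 = 0, g_7 = -2, g_8 = 2, g_9 = 0, g_{10} = -2.

-2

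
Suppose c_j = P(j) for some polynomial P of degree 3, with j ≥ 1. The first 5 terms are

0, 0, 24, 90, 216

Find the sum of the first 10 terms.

6660

1st diffs: 0, 24, 66, 126.
2nd diffs: 24, 42, 60.
3rd diffs: 18, 18 (constant).
So c_j = 3j^3 - 6j^2 - 3j + 6.
Continuing: …, 420, 720, 1134, 1680, …, c_{10} = 2376.
Summing j = 1..10 (10 terms) gives 6660.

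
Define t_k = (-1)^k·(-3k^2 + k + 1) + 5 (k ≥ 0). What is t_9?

(-1)^9 = -1; -3k^2 + k + 1 at k=9 is -233; so t_9 = 238.

238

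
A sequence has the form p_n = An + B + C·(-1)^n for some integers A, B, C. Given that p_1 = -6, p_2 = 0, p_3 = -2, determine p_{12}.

20

Write the equations: A + B - C = -6; 2A + B + C = 0; 3A + B - C = -2.
Subtracting the first from the second: A + 2C = 6.
Subtracting the second from the third: A - 2C = -2.
Solving: C = 2, A = 2, then B = -6.
So p_n = 2·n + (-6) + 2·(-1)^n; at n=12 this is 20.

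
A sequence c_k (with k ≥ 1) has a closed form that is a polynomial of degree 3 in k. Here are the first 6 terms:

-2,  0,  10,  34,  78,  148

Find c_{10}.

1st diffs: 2, 10, 24, 44, 70.
2nd diffs: 8, 14, 20, 26.
3rd diffs: 6, 6, 6 (constant).
Newton forward-difference form: c_k = -2 + 2·C(k-1,1) + 8·C(k-1,2) + 6·C(k-1,3).
At k = 10: k-1 = 9, so c_{10} = -2 + 18 + 288 + 504 = 808.

808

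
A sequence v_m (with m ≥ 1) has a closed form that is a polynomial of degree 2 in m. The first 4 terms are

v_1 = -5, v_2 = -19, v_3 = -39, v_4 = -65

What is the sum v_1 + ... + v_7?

-539

1st diffs: -14, -20, -26.
2nd diffs: -6, -6 (constant).
Newton forward-difference form: v_m = -5 + (-14)·C(m-1,1) + (-6)·C(m-1,2).
Continuing: -97, -135, -179.
Summing m = 1..7 (7 terms) gives -539.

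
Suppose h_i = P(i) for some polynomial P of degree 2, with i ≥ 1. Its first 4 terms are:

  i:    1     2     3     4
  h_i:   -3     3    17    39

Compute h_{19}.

1st diffs: 6, 14, 22.
2nd diffs: 8, 8 (constant).
So h_i = 4i^2 - 6i - 1.
Evaluating at i = 19 gives h_{19} = 1329.

1329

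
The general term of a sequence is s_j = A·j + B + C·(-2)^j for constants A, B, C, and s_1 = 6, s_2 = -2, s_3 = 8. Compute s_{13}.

Write the equations: A + B - 2C = 6; 2A + B + 4C = -2; 3A + B - 8C = 8.
Subtracting the first from the second: A + 6C = -8.
Subtracting the second from the third: A - 12C = 10.
Solving: C = -1, A = -2, then B = 6.
So s_j = -2·j + 6 + (-1)·(-2)^j; at j=13 this is 8172.

8172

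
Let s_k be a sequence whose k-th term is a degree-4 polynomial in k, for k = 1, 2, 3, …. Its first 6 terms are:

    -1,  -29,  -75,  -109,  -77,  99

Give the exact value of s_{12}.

11571

1st diffs: -28, -46, -34, 32, 176.
2nd diffs: -18, 12, 66, 144.
3rd diffs: 30, 54, 78.
4th diffs: 24, 24 (constant).
So s_k = k^4 - 5k^3 - 4k^2 + 4k + 3.
Evaluating at k = 12 gives s_{12} = 11571.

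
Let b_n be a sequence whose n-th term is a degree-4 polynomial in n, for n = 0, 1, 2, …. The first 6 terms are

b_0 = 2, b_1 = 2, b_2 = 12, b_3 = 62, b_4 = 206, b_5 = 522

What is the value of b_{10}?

9092

1st diffs: 0, 10, 50, 144, 316.
2nd diffs: 10, 40, 94, 172.
3rd diffs: 30, 54, 78.
4th diffs: 24, 24 (constant).
Newton forward-difference form: b_n = 2 + 10·C(n,2) + 30·C(n,3) + 24·C(n,4).
At n = 10: n = 10, so b_{10} = 2 + 450 + 3600 + 5040 = 9092.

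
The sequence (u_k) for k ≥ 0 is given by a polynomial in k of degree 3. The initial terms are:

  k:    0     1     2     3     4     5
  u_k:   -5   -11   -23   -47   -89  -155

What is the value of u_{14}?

-2819

1st diffs: -6, -12, -24, -42, -66.
2nd diffs: -6, -12, -18, -24.
3rd diffs: -6, -6, -6 (constant).
Newton forward-difference form: u_k = -5 + (-6)·C(k,1) + (-6)·C(k,2) + (-6)·C(k,3).
At k = 14: k = 14, so u_{14} = -5 - 84 - 546 - 2184 = -2819.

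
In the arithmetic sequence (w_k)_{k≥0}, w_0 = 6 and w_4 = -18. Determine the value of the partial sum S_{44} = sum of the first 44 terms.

-5412

Common difference d = (-18 - 6) / (4 - 0) = -6.
w_k = 6 + (k - 0)·(-6).
w_{43} = -252; S = 44·(6 + (-252))/2 = -5412.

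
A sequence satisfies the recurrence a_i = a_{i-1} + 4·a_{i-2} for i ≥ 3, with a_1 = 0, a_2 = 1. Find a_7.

65

Iterate the recurrence:
a_3 = 1  a_4 = 5  a_5 = 9  a_6 = 29  a_7 = 65.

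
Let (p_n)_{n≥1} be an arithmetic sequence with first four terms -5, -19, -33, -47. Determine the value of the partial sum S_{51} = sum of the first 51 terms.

-18105

Common difference d = -14.
p_n = -5 + (n - 1)·(-14).
p_{51} = -705; S = 51·(-5 + (-705))/2 = -18105.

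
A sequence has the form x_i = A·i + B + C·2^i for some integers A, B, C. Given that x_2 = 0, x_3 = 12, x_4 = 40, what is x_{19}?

The three given values yield: 2A + B + 4C = 0; 3A + B + 8C = 12; 4A + B + 16C = 40.
Subtracting the first from the second: A + 4C = 12.
Subtracting the second from the third: A + 8C = 28.
Solving: C = 4, A = -4, then B = -8.
So x_i = -4·i + (-8) + 4·2^i; at i=19 this is 2097068.

2097068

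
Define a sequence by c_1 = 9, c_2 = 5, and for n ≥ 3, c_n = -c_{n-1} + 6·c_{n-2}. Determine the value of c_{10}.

Step forward from the initial values:
c_3 = 49;  c_4 = -19;  c_5 = 313;  c_6 = -427;  c_7 = 2305;  c_8 = -4867;  c_9 = 18697;  c_{10} = -47899.
(Characteristic roots are 2 and -3.)

-47899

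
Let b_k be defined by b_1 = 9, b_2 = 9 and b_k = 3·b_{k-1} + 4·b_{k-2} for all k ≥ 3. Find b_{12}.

Step forward from the initial values:
b_3 = 63  b_4 = 225  b_5 = 927  b_6 = 3681  b_7 = 14751  b_8 = 58977  b_9 = 235935  b_{10} = 943713  b_{11} = 3774879  b_{12} = 15099489.
(Characteristic roots are 4 and -1.)

15099489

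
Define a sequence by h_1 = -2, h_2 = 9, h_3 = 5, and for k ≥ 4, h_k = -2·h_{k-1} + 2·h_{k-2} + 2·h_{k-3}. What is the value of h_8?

h_4 = 4;  h_5 = 20;  h_6 = -22;  h_7 = 92;  h_8 = -188.

-188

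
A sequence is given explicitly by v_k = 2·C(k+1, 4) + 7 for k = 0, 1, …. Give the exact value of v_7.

147

C(8, 4) = 70, so v_7 = 147.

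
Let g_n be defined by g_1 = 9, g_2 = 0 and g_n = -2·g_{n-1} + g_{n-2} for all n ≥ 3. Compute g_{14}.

g_3 = 9  g_4 = -18  g_5 = 45  …  g_{11} = 8865  g_{12} = -21402  g_{13} = 51669  g_{14} = -124740.

-124740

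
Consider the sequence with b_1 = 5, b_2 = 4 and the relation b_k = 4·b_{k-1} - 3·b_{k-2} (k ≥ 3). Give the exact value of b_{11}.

-29519

Compute successive terms:
b_3 = 1, b_4 = -8, b_5 = -35, b_6 = -116, b_7 = -359, b_8 = -1088, b_9 = -3275, b_{10} = -9836, b_{11} = -29519.
(Characteristic roots are 3 and 1.)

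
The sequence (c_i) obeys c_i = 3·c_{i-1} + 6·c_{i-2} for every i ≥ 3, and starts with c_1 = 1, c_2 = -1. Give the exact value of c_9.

Iterate the recurrence:
c_3 = 3; c_4 = 3; c_5 = 27; c_6 = 99; c_7 = 459; c_8 = 1971; c_9 = 8667.

8667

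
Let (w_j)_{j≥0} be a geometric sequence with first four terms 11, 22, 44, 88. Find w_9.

5632

Common ratio r = 2.
w_j = 11·2^(j-0).
w_9 = 11·2^9 = 5632.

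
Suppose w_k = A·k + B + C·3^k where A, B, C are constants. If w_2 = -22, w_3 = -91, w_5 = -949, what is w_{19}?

Write the equations: 2A + B + 9C = -22; 3A + B + 27C = -91; 5A + B + 243C = -949.
Subtracting the first from the second: A + 18C = -69.
Subtracting the second from the third: 2A + 216C = -858.
Solving: C = -4, A = 3, then B = 8.
Therefore w_{19} = 57 + 8 + (-4)·1162261467 = -4649045803.

-4649045803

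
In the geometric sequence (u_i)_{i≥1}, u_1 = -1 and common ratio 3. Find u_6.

-243

u_i = (-1)·3^(i-1).
u_6 = (-1)·3^5 = -243.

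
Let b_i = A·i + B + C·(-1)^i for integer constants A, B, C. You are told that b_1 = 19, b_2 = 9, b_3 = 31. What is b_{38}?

Write the equations: A + B - C = 19; 2A + B + C = 9; 3A + B - C = 31.
Subtracting the first from the second: A + 2C = -10.
Subtracting the second from the third: A - 2C = 22.
Solving: C = -8, A = 6, then B = 5.
Therefore b_{38} = 228 + 5 + (-8)·1 = 225.

225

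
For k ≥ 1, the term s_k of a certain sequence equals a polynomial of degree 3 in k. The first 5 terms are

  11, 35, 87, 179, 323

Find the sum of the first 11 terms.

1st diffs: 24, 52, 92, 144.
2nd diffs: 28, 40, 52.
3rd diffs: 12, 12 (constant).
Newton forward-difference form: s_k = 11 + 24·C(k-1,1) + 28·C(k-1,2) + 12·C(k-1,3).
Continuing: …, 531, 815, 1187, 1659, …, s_{11} = 2951.
Summing k = 1..11 (11 terms) gives 10021.

10021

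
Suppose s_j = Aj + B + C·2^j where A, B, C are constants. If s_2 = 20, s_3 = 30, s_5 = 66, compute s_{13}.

8274

The three given values yield: 2A + B + 4C = 20; 3A + B + 8C = 30; 5A + B + 32C = 66.
Subtracting the first from the second: A + 4C = 10.
Subtracting the second from the third: 2A + 24C = 36.
Solving: C = 1, A = 6, then B = 4.
Hence s_{13} = 6·13 + 4 + 1·8192 = 8274.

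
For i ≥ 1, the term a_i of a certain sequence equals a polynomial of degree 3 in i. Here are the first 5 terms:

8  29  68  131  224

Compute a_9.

1st diffs: 21, 39, 63, 93.
2nd diffs: 18, 24, 30.
3rd diffs: 6, 6 (constant).
Newton forward-difference form: a_i = 8 + 21·C(i-1,1) + 18·C(i-1,2) + 6·C(i-1,3).
At i = 9: i-1 = 8, so a_9 = 8 + 168 + 504 + 336 = 1016.

1016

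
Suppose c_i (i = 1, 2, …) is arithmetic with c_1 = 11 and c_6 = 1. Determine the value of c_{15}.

-17

Common difference d = (1 - 11) / (6 - 1) = -2.
c_i = 11 + (i - 1)·(-2).
c_{15} = 11 + 14·(-2) = -17.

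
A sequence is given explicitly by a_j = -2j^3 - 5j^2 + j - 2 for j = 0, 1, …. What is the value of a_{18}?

a_{18} = -2·18^3 - 5·18^2 + 1·18 - 2 = -13268.

-13268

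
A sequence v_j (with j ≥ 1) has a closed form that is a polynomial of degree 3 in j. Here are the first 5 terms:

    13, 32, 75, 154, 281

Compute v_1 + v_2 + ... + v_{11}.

1st diffs: 19, 43, 79, 127.
2nd diffs: 24, 36, 48.
3rd diffs: 12, 12 (constant).
So v_j = 2j^3 + 5j + 6.
Continuing: …, 468, 727, 1070, 1509, …, v_{11} = 2723.
Summing j = 1..11 (11 terms) gives 9108.

9108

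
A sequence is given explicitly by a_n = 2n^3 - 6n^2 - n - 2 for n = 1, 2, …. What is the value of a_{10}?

1388

a_{10} = 2·10^3 - 6·10^2 - 1·10 - 2 = 1388.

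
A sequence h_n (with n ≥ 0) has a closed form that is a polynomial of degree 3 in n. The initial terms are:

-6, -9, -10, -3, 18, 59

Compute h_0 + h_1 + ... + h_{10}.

2079

1st diffs: -3, -1, 7, 21, 41.
2nd diffs: 2, 8, 14, 20.
3rd diffs: 6, 6, 6 (constant).
So h_n = n^3 - 2n^2 - 2n - 6.
Continuing: …, 126, 225, 362, 543, …, h_{10} = 774.
Summing n = 0..10 (11 terms) gives 2079.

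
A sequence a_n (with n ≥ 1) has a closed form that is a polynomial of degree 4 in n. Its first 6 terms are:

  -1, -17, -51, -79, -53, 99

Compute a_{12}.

10713

1st diffs: -16, -34, -28, 26, 152.
2nd diffs: -18, 6, 54, 126.
3rd diffs: 24, 48, 72.
4th diffs: 24, 24 (constant).
So a_n = n^4 - 6n^3 + 2n^2 + 5n - 3.
Evaluating at n = 12 gives a_{12} = 10713.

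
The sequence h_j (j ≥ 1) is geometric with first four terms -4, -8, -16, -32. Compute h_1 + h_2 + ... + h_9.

-2044

Common ratio r = 2.
h_j = (-4)·2^(j-1).
S = (-4)·(2^9 - 1)/(2 - 1) = (-4)·(512 - 1)/(1) = -2044.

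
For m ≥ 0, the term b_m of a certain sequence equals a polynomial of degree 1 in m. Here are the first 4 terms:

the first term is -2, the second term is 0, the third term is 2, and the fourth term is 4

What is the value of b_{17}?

1st diffs: 2, 2, 2 (constant).
So b_m = 2m - 2.
Evaluating at m = 17 gives b_{17} = 32.

32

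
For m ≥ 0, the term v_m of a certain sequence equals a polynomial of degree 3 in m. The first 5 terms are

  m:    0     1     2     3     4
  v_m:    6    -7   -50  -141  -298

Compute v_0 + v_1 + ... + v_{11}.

-16296

1st diffs: -13, -43, -91, -157.
2nd diffs: -30, -48, -66.
3rd diffs: -18, -18 (constant).
So v_m = -3m^3 - 6m^2 - 4m + 6.
Continuing: …, -539, -882, -1345, -1946, …, v_{11} = -4757.
Summing m = 0..11 (12 terms) gives -16296.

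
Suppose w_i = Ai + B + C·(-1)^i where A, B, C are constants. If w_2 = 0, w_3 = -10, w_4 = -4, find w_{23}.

Plug in i = 2, 3, 4: 2A + B + C = 0; 3A + B - C = -10; 4A + B + C = -4.
Subtracting the first from the second: A - 2C = -10.
Subtracting the second from the third: A + 2C = 6.
Solving: C = 4, A = -2, then B = 0.
Therefore w_{23} = -46 + 0 + 4·(-1) = -50.

-50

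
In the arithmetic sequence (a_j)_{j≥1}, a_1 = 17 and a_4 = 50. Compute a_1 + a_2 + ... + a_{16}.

1592

Common difference d = (50 - 17) / (4 - 1) = 11.
a_j = 17 + (j - 1)·11.
a_{16} = 182; S = 16·(17 + 182)/2 = 1592.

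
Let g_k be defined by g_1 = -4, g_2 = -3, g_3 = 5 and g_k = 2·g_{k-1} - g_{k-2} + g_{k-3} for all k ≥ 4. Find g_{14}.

1607

Compute successive terms:
g_4 = 9  g_5 = 10  g_6 = 16  …  g_{11} = 297  g_{12} = 522  g_{13} = 916  g_{14} = 1607.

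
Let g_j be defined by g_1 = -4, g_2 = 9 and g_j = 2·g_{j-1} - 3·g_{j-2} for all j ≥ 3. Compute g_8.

-3

Compute successive terms:
g_3 = 30; g_4 = 33; g_5 = -24; g_6 = -147; g_7 = -222; g_8 = -3.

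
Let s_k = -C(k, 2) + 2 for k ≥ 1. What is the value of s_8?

C(8, 2) = 28, so s_8 = -26.

-26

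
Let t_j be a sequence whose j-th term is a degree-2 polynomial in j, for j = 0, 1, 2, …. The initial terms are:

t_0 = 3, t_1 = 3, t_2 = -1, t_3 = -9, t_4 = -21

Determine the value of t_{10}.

1st diffs: 0, -4, -8, -12.
2nd diffs: -4, -4, -4 (constant).
Newton forward-difference form: t_j = 3 + (-4)·C(j,2).
At j = 10: j = 10, so t_{10} = 3 - 180 = -177.

-177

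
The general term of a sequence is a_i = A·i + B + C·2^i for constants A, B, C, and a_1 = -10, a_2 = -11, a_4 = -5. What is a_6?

Write the equations: A + B + 2C = -10; 2A + B + 4C = -11; 4A + B + 16C = -5.
Subtracting the first from the second: A + 2C = -1.
Subtracting the second from the third: 2A + 12C = 6.
Solving: C = 1, A = -3, then B = -9.
Hence a_6 = -3·6 + (-9) + 1·64 = 37.

37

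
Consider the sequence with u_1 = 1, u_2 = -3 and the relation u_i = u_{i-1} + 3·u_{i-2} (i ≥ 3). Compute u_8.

Compute successive terms:
u_3 = 0, u_4 = -9, u_5 = -9, u_6 = -36, u_7 = -63, u_8 = -171.

-171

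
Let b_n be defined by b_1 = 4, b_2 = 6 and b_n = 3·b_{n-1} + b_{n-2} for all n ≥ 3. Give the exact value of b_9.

b_3 = 22; b_4 = 72; b_5 = 238; b_6 = 786; b_7 = 2596; b_8 = 8574; b_9 = 28318.

28318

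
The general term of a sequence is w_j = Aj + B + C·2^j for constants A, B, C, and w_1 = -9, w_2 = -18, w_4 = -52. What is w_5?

-89

Write the equations: A + B + 2C = -9; 2A + B + 4C = -18; 4A + B + 16C = -52.
Subtracting the first from the second: A + 2C = -9.
Subtracting the second from the third: 2A + 12C = -34.
Solving: C = -2, A = -5, then B = 0.
Hence w_5 = -5·5 + 0 + (-2)·32 = -89.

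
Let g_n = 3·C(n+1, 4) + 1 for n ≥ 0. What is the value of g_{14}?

C(15, 4) = 1365, so g_{14} = 4096.

4096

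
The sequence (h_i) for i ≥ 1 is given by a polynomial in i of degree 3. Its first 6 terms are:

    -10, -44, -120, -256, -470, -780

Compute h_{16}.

-13120

1st diffs: -34, -76, -136, -214, -310.
2nd diffs: -42, -60, -78, -96.
3rd diffs: -18, -18, -18 (constant).
Newton forward-difference form: h_i = -10 + (-34)·C(i-1,1) + (-42)·C(i-1,2) + (-18)·C(i-1,3).
At i = 16: i-1 = 15, so h_{16} = -10 - 510 - 4410 - 8190 = -13120.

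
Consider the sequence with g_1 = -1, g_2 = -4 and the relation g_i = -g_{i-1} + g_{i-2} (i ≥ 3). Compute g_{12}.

-301

g_3 = 3;  g_4 = -7;  g_5 = 10;  g_6 = -17;  g_7 = 27;  g_8 = -44;  g_9 = 71;  g_{10} = -115;  g_{11} = 186;  g_{12} = -301.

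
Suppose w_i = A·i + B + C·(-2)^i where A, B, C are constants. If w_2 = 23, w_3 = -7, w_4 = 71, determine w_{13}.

At i = 2, 3, 4: 2A + B + 4C = 23; 3A + B - 8C = -7; 4A + B + 16C = 71.
Subtracting the first from the second: A - 12C = -30.
Subtracting the second from the third: A + 24C = 78.
Solving: C = 3, A = 6, then B = -1.
Therefore w_{13} = 78 + (-1) + 3·(-8192) = -24499.

-24499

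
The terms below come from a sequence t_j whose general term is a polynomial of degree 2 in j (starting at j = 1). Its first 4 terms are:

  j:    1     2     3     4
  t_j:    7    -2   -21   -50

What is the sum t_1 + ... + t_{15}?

-5390

1st diffs: -9, -19, -29.
2nd diffs: -10, -10 (constant).
Newton forward-difference form: t_j = 7 + (-9)·C(j-1,1) + (-10)·C(j-1,2).
Continuing: …, -89, -138, -197, -266, …, t_{15} = -1029.
Summing j = 1..15 (15 terms) gives -5390.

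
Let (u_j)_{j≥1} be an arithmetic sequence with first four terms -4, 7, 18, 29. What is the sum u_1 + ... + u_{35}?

Common difference d = 11.
u_j = -4 + (j - 1)·11.
u_{35} = 370; S = 35·(-4 + 370)/2 = 6405.

6405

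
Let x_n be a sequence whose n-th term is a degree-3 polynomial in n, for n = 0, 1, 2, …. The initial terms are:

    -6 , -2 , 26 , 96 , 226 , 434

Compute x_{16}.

1st diffs: 4, 28, 70, 130, 208.
2nd diffs: 24, 42, 60, 78.
3rd diffs: 18, 18, 18 (constant).
So x_n = 3n^3 + 3n^2 - 2n - 6.
Evaluating at n = 16 gives x_{16} = 13018.

13018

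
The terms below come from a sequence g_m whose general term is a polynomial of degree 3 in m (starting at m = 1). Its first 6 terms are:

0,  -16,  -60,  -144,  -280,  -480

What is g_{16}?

-8640

1st diffs: -16, -44, -84, -136, -200.
2nd diffs: -28, -40, -52, -64.
3rd diffs: -12, -12, -12 (constant).
So g_m = -2m^3 - 2m^2 + 4m.
Evaluating at m = 16 gives g_{16} = -8640.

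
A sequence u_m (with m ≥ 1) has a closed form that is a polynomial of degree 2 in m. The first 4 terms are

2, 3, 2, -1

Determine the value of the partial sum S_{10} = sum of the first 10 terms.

1st diffs: 1, -1, -3.
2nd diffs: -2, -2 (constant).
Newton forward-difference form: u_m = 2 + 1·C(m-1,1) + (-2)·C(m-1,2).
Continuing: …, -6, -13, -22, -33, …, u_{10} = -61.
Summing m = 1..10 (10 terms) gives -175.

-175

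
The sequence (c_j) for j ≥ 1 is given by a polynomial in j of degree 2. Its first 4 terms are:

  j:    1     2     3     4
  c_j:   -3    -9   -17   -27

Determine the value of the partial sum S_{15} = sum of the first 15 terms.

-1585

1st diffs: -6, -8, -10.
2nd diffs: -2, -2 (constant).
So c_j = -j^2 - 3j + 1.
Continuing: …, -39, -53, -69, -87, …, c_{15} = -269.
Summing j = 1..15 (15 terms) gives -1585.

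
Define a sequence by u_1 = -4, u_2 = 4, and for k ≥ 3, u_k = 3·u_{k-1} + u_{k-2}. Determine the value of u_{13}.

Iterate the recurrence:
u_3 = 8;  u_4 = 28;  u_5 = 92;  …;  u_{10} = 36172;  u_{11} = 119468;  u_{12} = 394576;  u_{13} = 1303196.

1303196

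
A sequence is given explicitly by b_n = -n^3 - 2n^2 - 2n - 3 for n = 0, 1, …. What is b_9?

-912

b_9 = -1·9^3 - 2·9^2 - 2·9 - 3 = -912.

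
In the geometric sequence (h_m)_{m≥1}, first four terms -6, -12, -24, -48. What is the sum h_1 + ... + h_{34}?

Common ratio r = 2.
h_m = (-6)·2^(m-1).
S = (-6)·(2^34 - 1)/(2 - 1) = (-6)·(17179869184 - 1)/(1) = -103079215098.

-103079215098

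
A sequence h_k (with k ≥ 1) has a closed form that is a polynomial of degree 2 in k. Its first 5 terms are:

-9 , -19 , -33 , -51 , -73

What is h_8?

1st diffs: -10, -14, -18, -22.
2nd diffs: -4, -4, -4 (constant).
Newton forward-difference form: h_k = -9 + (-10)·C(k-1,1) + (-4)·C(k-1,2).
At k = 8: k-1 = 7, so h_8 = -9 - 70 - 84 = -163.

-163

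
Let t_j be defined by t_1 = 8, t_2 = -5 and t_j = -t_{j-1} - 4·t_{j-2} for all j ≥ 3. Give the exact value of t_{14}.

Applying the relation repeatedly:
t_3 = -27;  t_4 = 47;  t_5 = 61;  …;  t_{11} = 6997;  t_{12} = 4815;  t_{13} = -32803;  t_{14} = 13543.

13543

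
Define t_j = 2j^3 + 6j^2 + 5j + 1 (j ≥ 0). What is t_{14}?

6735

t_{14} = 2·14^3 + 6·14^2 + 5·14 + 1 = 6735.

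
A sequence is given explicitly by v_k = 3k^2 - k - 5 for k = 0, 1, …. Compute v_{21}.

1297

v_{21} = 3·21^2 - 1·21 - 5 = 1297.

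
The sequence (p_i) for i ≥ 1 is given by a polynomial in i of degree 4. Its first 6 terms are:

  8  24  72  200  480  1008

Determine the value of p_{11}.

1st diffs: 16, 48, 128, 280, 528.
2nd diffs: 32, 80, 152, 248.
3rd diffs: 48, 72, 96.
4th diffs: 24, 24 (constant).
So p_i = i^4 - 2i^3 + 3i^2 + 6i.
Evaluating at i = 11 gives p_{11} = 12408.

12408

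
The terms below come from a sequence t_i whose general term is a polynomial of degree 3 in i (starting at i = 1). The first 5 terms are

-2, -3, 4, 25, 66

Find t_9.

550

1st diffs: -1, 7, 21, 41.
2nd diffs: 8, 14, 20.
3rd diffs: 6, 6 (constant).
Newton forward-difference form: t_i = -2 + (-1)·C(i-1,1) + 8·C(i-1,2) + 6·C(i-1,3).
At i = 9: i-1 = 8, so t_9 = -2 - 8 + 224 + 336 = 550.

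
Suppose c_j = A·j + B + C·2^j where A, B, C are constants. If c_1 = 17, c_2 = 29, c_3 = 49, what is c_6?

Plug in j = 1, 2, 3: A + B + 2C = 17; 2A + B + 4C = 29; 3A + B + 8C = 49.
Subtracting the first from the second: A + 2C = 12.
Subtracting the second from the third: A + 4C = 20.
Solving: C = 4, A = 4, then B = 5.
Hence c_6 = 4·6 + 5 + 4·64 = 285.

285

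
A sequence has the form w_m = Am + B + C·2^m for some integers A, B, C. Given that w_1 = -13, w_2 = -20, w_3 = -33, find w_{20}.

-3145754

The three given values yield: A + B + 2C = -13; 2A + B + 4C = -20; 3A + B + 8C = -33.
Subtracting the first from the second: A + 2C = -7.
Subtracting the second from the third: A + 4C = -13.
Solving: C = -3, A = -1, then B = -6.
Therefore w_{20} = -20 + (-6) + (-3)·1048576 = -3145754.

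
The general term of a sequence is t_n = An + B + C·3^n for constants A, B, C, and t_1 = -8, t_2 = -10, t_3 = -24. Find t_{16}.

The three given values yield: A + B + 3C = -8; 2A + B + 9C = -10; 3A + B + 27C = -24.
Subtracting the first from the second: A + 6C = -2.
Subtracting the second from the third: A + 18C = -14.
Solving: C = -1, A = 4, then B = -9.
Therefore t_{16} = 64 + (-9) + (-1)·43046721 = -43046666.

-43046666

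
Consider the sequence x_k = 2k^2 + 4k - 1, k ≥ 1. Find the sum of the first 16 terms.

Over k = 1..16: Σk = 136, Σk² = 1496.
Total = (2)·1496 + (4)·136 + (-1)·16 = 3520.

3520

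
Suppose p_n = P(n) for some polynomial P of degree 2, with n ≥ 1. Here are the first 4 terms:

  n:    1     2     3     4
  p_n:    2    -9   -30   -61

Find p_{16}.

1st diffs: -11, -21, -31.
2nd diffs: -10, -10 (constant).
So p_n = -5n^2 + 4n + 3.
Evaluating at n = 16 gives p_{16} = -1213.

-1213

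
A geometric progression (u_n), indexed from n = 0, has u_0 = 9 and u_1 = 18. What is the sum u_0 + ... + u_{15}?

Common ratio r = 2.
u_n = 9·2^(n-0).
S = 9·(2^16 - 1)/(2 - 1) = 9·(65536 - 1)/(1) = 589815.

589815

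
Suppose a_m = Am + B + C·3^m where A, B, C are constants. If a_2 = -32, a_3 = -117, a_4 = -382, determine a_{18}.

-1937102352

At m = 2, 3, 4: 2A + B + 9C = -32; 3A + B + 27C = -117; 4A + B + 81C = -382.
Subtracting the first from the second: A + 18C = -85.
Subtracting the second from the third: A + 54C = -265.
Solving: C = -5, A = 5, then B = 3.
So a_m = 5·m + 3 + (-5)·3^m; at m=18 this is -1937102352.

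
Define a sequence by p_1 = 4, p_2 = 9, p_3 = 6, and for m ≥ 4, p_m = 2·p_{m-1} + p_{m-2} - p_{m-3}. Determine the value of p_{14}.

Compute successive terms:
p_4 = 17  p_5 = 31  p_6 = 73  …  p_{11} = 4097  p_{12} = 9207  p_{13} = 20687  p_{14} = 46484.

46484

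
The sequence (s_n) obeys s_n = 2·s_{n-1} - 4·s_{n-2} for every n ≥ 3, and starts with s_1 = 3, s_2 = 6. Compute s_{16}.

Compute successive terms:
s_3 = 0; s_4 = -24; s_5 = -48; …; s_{13} = 12288; s_{14} = 24576; s_{15} = 0; s_{16} = -98304.

-98304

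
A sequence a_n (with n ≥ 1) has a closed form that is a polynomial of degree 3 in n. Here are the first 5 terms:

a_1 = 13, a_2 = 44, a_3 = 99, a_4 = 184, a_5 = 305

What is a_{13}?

3289

1st diffs: 31, 55, 85, 121.
2nd diffs: 24, 30, 36.
3rd diffs: 6, 6 (constant).
So a_n = n^3 + 6n^2 + 6n.
Evaluating at n = 13 gives a_{13} = 3289.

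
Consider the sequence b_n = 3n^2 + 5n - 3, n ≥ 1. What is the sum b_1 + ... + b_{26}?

Over n = 1..26: Σn = 351, Σn² = 6201.
Total = (3)·6201 + (5)·351 + (-3)·26 = 20280.

20280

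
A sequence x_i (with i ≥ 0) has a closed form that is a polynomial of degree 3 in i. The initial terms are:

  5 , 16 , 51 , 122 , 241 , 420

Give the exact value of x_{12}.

4361

1st diffs: 11, 35, 71, 119, 179.
2nd diffs: 24, 36, 48, 60.
3rd diffs: 12, 12, 12 (constant).
So x_i = 2i^3 + 6i^2 + 3i + 5.
Evaluating at i = 12 gives x_{12} = 4361.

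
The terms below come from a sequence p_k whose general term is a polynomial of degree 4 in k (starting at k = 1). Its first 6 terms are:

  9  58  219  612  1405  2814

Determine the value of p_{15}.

102615

1st diffs: 49, 161, 393, 793, 1409.
2nd diffs: 112, 232, 400, 616.
3rd diffs: 120, 168, 216.
4th diffs: 48, 48 (constant).
So p_k = 2k^4 + 6k^2 + k.
Evaluating at k = 15 gives p_{15} = 102615.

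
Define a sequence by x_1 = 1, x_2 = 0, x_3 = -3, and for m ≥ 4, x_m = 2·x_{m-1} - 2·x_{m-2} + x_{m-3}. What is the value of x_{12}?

Step forward from the initial values:
x_4 = -5; x_5 = -4; x_6 = -1; x_7 = 1; x_8 = 0; x_9 = -3; x_{10} = -5; x_{11} = -4; x_{12} = -1.

-1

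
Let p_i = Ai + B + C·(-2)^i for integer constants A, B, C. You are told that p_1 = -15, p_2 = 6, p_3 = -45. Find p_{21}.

Write the equations: A + B - 2C = -15; 2A + B + 4C = 6; 3A + B - 8C = -45.
Subtracting the first from the second: A + 6C = 21.
Subtracting the second from the third: A - 12C = -51.
Solving: C = 4, A = -3, then B = -4.
Therefore p_{21} = -63 + (-4) + 4·(-2097152) = -8388675.

-8388675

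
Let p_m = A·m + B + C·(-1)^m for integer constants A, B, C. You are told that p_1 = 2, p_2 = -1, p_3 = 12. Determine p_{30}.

139

The three given values yield: A + B - C = 2; 2A + B + C = -1; 3A + B - C = 12.
Subtracting the first from the second: A + 2C = -3.
Subtracting the second from the third: A - 2C = 13.
Solving: C = -4, A = 5, then B = -7.
So p_m = 5·m + (-7) + (-4)·(-1)^m; at m=30 this is 139.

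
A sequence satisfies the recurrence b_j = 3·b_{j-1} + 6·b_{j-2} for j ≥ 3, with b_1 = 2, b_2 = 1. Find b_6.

1035

Step forward from the initial values:
b_3 = 15;  b_4 = 51;  b_5 = 243;  b_6 = 1035.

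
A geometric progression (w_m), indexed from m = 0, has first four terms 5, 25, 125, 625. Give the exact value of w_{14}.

30517578125

Common ratio r = 5.
w_m = 5·5^(m-0).
w_{14} = 5·5^14 = 30517578125.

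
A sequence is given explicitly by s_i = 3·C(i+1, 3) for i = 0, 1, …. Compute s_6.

C(7, 3) = 35, so s_6 = 105.

105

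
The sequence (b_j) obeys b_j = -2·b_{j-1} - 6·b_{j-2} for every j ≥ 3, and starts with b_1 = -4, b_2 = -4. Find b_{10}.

1472

Iterate the recurrence:
b_3 = 32, b_4 = -40, b_5 = -112, b_6 = 464, b_7 = -256, b_8 = -2272, b_9 = 6080, b_{10} = 1472.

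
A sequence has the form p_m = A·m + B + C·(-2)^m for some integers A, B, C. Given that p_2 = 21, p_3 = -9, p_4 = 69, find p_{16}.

196701

At m = 2, 3, 4: 2A + B + 4C = 21; 3A + B - 8C = -9; 4A + B + 16C = 69.
Subtracting the first from the second: A - 12C = -30.
Subtracting the second from the third: A + 24C = 78.
Solving: C = 3, A = 6, then B = -3.
Therefore p_{16} = 96 + (-3) + 3·65536 = 196701.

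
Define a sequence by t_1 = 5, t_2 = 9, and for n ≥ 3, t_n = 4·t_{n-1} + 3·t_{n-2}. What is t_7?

t_3 = 51  t_4 = 231  t_5 = 1077  t_6 = 5001  t_7 = 23235.

23235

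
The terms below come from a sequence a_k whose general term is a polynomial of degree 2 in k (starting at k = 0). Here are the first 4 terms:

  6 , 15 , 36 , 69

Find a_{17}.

1st diffs: 9, 21, 33.
2nd diffs: 12, 12 (constant).
Newton forward-difference form: a_k = 6 + 9·C(k,1) + 12·C(k,2).
At k = 17: k = 17, so a_{17} = 6 + 153 + 1632 = 1791.

1791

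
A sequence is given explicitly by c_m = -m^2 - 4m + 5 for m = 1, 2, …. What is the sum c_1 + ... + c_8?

-308

Over m = 1..8: Σm = 36, Σm² = 204.
Total = (-1)·204 + (-4)·36 + (5)·8 = -308.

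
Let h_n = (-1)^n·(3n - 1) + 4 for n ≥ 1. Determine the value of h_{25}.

(-1)^25 = -1; 3n - 1 at n=25 is 74; so h_{25} = -70.

-70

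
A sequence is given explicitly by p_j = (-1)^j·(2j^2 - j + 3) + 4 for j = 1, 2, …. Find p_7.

(-1)^7 = -1; 2j^2 - j + 3 at j=7 is 94; so p_7 = -90.

-90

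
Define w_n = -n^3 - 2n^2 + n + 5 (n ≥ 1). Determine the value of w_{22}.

w_{22} = -1·22^3 - 2·22^2 + 1·22 + 5 = -11589.

-11589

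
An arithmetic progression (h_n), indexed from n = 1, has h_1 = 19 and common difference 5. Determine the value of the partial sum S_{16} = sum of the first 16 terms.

h_n = 19 + (n - 1)·5.
h_{16} = 94; S = 16·(19 + 94)/2 = 904.

904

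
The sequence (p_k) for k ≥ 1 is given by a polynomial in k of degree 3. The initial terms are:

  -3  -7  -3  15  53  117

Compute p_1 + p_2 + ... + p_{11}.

1st diffs: -4, 4, 18, 38, 64.
2nd diffs: 8, 14, 20, 26.
3rd diffs: 6, 6, 6 (constant).
So p_k = k^3 - 2k^2 - 5k + 3.
Continuing: …, 213, 347, 525, 753, …, p_{11} = 1037.
Summing k = 1..11 (11 terms) gives 3047.

3047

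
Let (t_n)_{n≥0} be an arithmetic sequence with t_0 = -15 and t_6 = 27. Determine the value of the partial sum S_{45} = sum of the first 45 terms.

Common difference d = (27 - (-15)) / (6 - 0) = 7.
t_n = -15 + (n - 0)·7.
t_{44} = 293; S = 45·(-15 + 293)/2 = 6255.

6255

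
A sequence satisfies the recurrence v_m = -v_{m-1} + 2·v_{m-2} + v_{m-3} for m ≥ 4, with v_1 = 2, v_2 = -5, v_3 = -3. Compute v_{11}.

Step forward from the initial values:
v_4 = -5, v_5 = -6, v_6 = -7, v_7 = -10, v_8 = -10, v_9 = -17, v_{10} = -13, v_{11} = -31.

-31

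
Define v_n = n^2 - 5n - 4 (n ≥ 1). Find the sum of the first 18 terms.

1182

Over n = 1..18: Σn = 171, Σn² = 2109.
Total = (1)·2109 + (-5)·171 + (-4)·18 = 1182.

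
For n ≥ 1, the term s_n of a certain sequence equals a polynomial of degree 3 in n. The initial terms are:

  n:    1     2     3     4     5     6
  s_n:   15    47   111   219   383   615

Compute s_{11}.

3215

1st diffs: 32, 64, 108, 164, 232.
2nd diffs: 32, 44, 56, 68.
3rd diffs: 12, 12, 12 (constant).
Newton forward-difference form: s_n = 15 + 32·C(n-1,1) + 32·C(n-1,2) + 12·C(n-1,3).
At n = 11: n-1 = 10, so s_{11} = 15 + 320 + 1440 + 1440 = 3215.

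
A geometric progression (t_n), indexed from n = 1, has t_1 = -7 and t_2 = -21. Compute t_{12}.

Common ratio r = 3.
t_n = (-7)·3^(n-1).
t_{12} = (-7)·3^11 = -1240029.

-1240029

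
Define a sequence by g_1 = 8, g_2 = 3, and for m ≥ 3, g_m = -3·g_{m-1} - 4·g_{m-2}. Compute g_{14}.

68223

Applying the relation repeatedly:
g_3 = -41  g_4 = 111  g_5 = -169  …  g_{11} = -4601  g_{12} = 24687  g_{13} = -55657  g_{14} = 68223.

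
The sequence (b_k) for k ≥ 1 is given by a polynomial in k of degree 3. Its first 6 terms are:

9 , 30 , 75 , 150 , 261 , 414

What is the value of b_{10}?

1566

1st diffs: 21, 45, 75, 111, 153.
2nd diffs: 24, 30, 36, 42.
3rd diffs: 6, 6, 6 (constant).
Newton forward-difference form: b_k = 9 + 21·C(k-1,1) + 24·C(k-1,2) + 6·C(k-1,3).
At k = 10: k-1 = 9, so b_{10} = 9 + 189 + 864 + 504 = 1566.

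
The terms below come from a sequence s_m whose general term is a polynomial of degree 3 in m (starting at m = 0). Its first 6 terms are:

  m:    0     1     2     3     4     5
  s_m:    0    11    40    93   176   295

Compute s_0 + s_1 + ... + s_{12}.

1st diffs: 11, 29, 53, 83, 119.
2nd diffs: 18, 24, 30, 36.
3rd diffs: 6, 6, 6 (constant).
Newton forward-difference form: s_m = 11·C(m,1) + 18·C(m,2) + 6·C(m,3).
Continuing: …, 456, 665, 928, 1251, …, s_{12} = 2640.
Summing m = 0..12 (13 terms) gives 10296.

10296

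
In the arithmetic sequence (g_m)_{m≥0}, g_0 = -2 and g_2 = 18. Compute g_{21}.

Common difference d = (18 - (-2)) / (2 - 0) = 10.
g_m = -2 + (m - 0)·10.
g_{21} = -2 + 21·10 = 208.

208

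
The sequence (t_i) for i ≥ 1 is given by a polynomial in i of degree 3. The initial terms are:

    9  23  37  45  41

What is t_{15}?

-1979

1st diffs: 14, 14, 8, -4.
2nd diffs: 0, -6, -12.
3rd diffs: -6, -6 (constant).
So t_i = -i^3 + 6i^2 + 3i + 1.
Evaluating at i = 15 gives t_{15} = -1979.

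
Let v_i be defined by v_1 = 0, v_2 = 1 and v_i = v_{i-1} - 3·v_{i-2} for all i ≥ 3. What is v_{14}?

Applying the relation repeatedly:
v_3 = 1  v_4 = -2  v_5 = -5  …  v_{11} = 31  v_{12} = 253  v_{13} = 160  v_{14} = -599.

-599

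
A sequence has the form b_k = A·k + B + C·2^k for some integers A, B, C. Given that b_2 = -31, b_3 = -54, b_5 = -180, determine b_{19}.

-2621502

Write the equations: 2A + B + 4C = -31; 3A + B + 8C = -54; 5A + B + 32C = -180.
Subtracting the first from the second: A + 4C = -23.
Subtracting the second from the third: 2A + 24C = -126.
Solving: C = -5, A = -3, then B = -5.
Therefore b_{19} = -57 + (-5) + (-5)·524288 = -2621502.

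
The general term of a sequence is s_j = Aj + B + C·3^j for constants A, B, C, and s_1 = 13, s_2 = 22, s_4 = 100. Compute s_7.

2215

The three given values yield: A + B + 3C = 13; 2A + B + 9C = 22; 4A + B + 81C = 100.
Subtracting the first from the second: A + 6C = 9.
Subtracting the second from the third: 2A + 72C = 78.
Solving: C = 1, A = 3, then B = 7.
Hence s_7 = 3·7 + 7 + 1·2187 = 2215.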